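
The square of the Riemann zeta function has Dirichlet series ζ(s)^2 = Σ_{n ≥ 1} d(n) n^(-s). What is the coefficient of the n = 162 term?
d(162) = 10

ζ(s)^2 = (Σ 1/m^s)(Σ 1/k^s). The coefficient of 1/n^s in the product is the number of ordered pairs (m, k) with mk = n, which equals d(n). For n = 162, divisors are [1, 2, 3, 6, 9, 18, 27, 54, 81, 162], so d(162) = 10.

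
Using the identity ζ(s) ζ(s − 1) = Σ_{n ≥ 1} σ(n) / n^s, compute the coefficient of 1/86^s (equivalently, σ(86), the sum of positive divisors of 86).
σ(86) = 132

In the product (Σ m^0/m^s)(Σ k / k^s) = Σ (Σ_{d | n} d) / n^s, the coefficient of 1/n^s is σ(n) = Σ_{d | n} d. For n = 86, divisors are [1, 2, 43, 86]; summing: σ(86) = 132.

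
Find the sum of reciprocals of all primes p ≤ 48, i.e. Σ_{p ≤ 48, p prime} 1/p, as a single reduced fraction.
Σ 1/p = 1021729465586766997/614889782588491410

π(48) = 15, so the primes ≤ 48 are [2, 3, 5, 7, 11, 13, 17, 19, 23, 29, 31, 37, 41, 43, 47]. Summing 1/p over these primes: 1021729465586766997/614889782588491410 ≈ 1.6616. Mertens estimate ln ln(48) + 0.2615 ≈ 1.6151.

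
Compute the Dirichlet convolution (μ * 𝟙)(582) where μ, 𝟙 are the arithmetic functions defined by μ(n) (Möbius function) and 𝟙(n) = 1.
(μ * 𝟙)(582) = 0

Divisors of 582: [1, 2, 3, 6, 97, 194, 291, 582]. For each d | 582:
  d = 1: μ(1) · 𝟙(582/1) = 1 · 1 = 1
  d = 2: μ(2) · 𝟙(582/2) = -1 · 1 = -1
  d = 3: μ(3) · 𝟙(582/3) = -1 · 1 = -1
  d = 6: μ(6) · 𝟙(582/6) = 1 · 1 = 1
  d = 97: μ(97) · 𝟙(582/97) = -1 · 1 = -1
  d = 194: μ(194) · 𝟙(582/194) = 1 · 1 = 1
  d = 291: μ(291) · 𝟙(582/291) = 1 · 1 = 1
  d = 582: μ(582) · 𝟙(582/582) = -1 · 1 = -1
Summing: (μ * 𝟙)(582) = 1 + -1 + -1 + 1 + -1 + 1 + 1 + -1 = 0.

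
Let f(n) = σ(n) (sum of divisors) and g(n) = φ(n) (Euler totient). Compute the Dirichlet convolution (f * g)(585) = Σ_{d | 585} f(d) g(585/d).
(σ * φ)(585) = 7020

Divisors of 585: [1, 3, 5, 9, 13, 15, 39, 45, 65, 117, 195, 585]. For each d | 585:
  d = 1: σ(1) · φ(585/1) = 1 · 288 = 288
  d = 3: σ(3) · φ(585/3) = 4 · 96 = 384
  d = 5: σ(5) · φ(585/5) = 6 · 72 = 432
  d = 9: σ(9) · φ(585/9) = 13 · 48 = 624
  d = 13: σ(13) · φ(585/13) = 14 · 24 = 336
  d = 15: σ(15) · φ(585/15) = 24 · 24 = 576
  d = 39: σ(39) · φ(585/39) = 56 · 8 = 448
  d = 45: σ(45) · φ(585/45) = 78 · 12 = 936
  d = 65: σ(65) · φ(585/65) = 84 · 6 = 504
  d = 117: σ(117) · φ(585/117) = 182 · 4 = 728
  d = 195: σ(195) · φ(585/195) = 336 · 2 = 672
  d = 585: σ(585) · φ(585/585) = 1092 · 1 = 1092
Summing: (σ * φ)(585) = 288 + 384 + 432 + 624 + 336 + 576 + 448 + 936 + 504 + 728 + 672 + 1092 = 7020.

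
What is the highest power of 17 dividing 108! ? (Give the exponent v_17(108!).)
v_17(108!) = 6

Legendre's formula: v_p(n!) = Σ_{k ≥ 1} ⌊n / p^k⌋. For p = 17, n = 108, the terms are:
  ⌊108/17^1⌋ = ⌊108/17⌋ = 6
(the next term ⌊108/17^2⌋ = 0, terminating the sum). Summing: v_17(108!) = 6 = 6.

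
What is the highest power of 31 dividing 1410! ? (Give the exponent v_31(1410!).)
v_31(1410!) = 46

Legendre's formula: v_p(n!) = Σ_{k ≥ 1} ⌊n / p^k⌋. For p = 31, n = 1410, the terms are:
  ⌊1410/31^1⌋ = ⌊1410/31⌋ = 45
  ⌊1410/31^2⌋ = ⌊1410/961⌋ = 1
(the next term ⌊1410/31^3⌋ = 0, terminating the sum). Summing: v_31(1410!) = 45 + 1 = 46.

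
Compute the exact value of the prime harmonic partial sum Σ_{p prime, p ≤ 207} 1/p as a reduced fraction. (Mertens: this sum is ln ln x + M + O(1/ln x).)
Σ 1/p = 15202313841027497739047080375538859939135227730139536997746371469607707132833646367/7799922041683461553249199106329813876687996789903550945093032474868511536164700810

π(207) = 46, so the primes ≤ 207 are [2, 3, 5, 7, 11, 13, 17, 19, 23, 29, 31, 37, 41, 43, 47, 53, 59, 61, 67, 71, 73, 79, 83, 89, 97, 101, 103, 107, 109, 113, 127, 131, 137, 139, 149, 151, 157, 163, 167, 173, 179, 181, 191, 193, 197, 199]. Summing 1/p over these primes: 15202313841027497739047080375538859939135227730139536997746371469607707132833646367/7799922041683461553249199106329813876687996789903550945093032474868511536164700810 ≈ 1.9490. Mertens estimate ln ln(207) + 0.2615 ≈ 1.9354.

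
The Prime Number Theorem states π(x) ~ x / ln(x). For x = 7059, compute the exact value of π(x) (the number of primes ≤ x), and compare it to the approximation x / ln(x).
π(7059) = 907;  x/ln(x) ≈ 796.54;  relative error ≈ 12.18%.

Directly count primes up to 7059: π(7059) = 907. The PNT approximation gives 7059/ln(7059) ≈ 7059/8.86206 ≈ 796.54. Relative error (π(x) − x/ln(x)) / π(x) ≈ 12.18%; the approximation is known to undercount slightly (Li(x) is a better estimate).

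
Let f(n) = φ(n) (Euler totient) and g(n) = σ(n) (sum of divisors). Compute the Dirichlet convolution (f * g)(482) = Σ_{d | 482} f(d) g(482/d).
(φ * σ)(482) = 1928

Divisors of 482: [1, 2, 241, 482]. For each d | 482:
  d = 1: φ(1) · σ(482/1) = 1 · 726 = 726
  d = 2: φ(2) · σ(482/2) = 1 · 242 = 242
  d = 241: φ(241) · σ(482/241) = 240 · 3 = 720
  d = 482: φ(482) · σ(482/482) = 240 · 1 = 240
Summing: (φ * σ)(482) = 726 + 242 + 720 + 240 = 1928.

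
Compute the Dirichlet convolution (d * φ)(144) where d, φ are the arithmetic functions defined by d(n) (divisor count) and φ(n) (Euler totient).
(d * φ)(144) = 403

Divisors of 144: [1, 2, 3, 4, 6, 8, 9, 12, 16, 18, 24, 36, 48, 72, 144]. For each d | 144:
  d = 1: d(1) · φ(144/1) = 1 · 48 = 48
  d = 2: d(2) · φ(144/2) = 2 · 24 = 48
  d = 3: d(3) · φ(144/3) = 2 · 16 = 32
  d = 4: d(4) · φ(144/4) = 3 · 12 = 36
  d = 6: d(6) · φ(144/6) = 4 · 8 = 32
  d = 8: d(8) · φ(144/8) = 4 · 6 = 24
  d = 9: d(9) · φ(144/9) = 3 · 8 = 24
  d = 12: d(12) · φ(144/12) = 6 · 4 = 24
  d = 16: d(16) · φ(144/16) = 5 · 6 = 30
  d = 18: d(18) · φ(144/18) = 6 · 4 = 24
  d = 24: d(24) · φ(144/24) = 8 · 2 = 16
  d = 36: d(36) · φ(144/36) = 9 · 2 = 18
  d = 48: d(48) · φ(144/48) = 10 · 2 = 20
  d = 72: d(72) · φ(144/72) = 12 · 1 = 12
  d = 144: d(144) · φ(144/144) = 15 · 1 = 15
Summing: (d * φ)(144) = 48 + 48 + 32 + 36 + 32 + 24 + 24 + 24 + 30 + 24 + 16 + 18 + 20 + 12 + 15 = 403.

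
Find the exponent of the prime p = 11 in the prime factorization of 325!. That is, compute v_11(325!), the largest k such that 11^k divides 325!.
v_11(325!) = 31

Legendre's formula: v_p(n!) = Σ_{k ≥ 1} ⌊n / p^k⌋. For p = 11, n = 325, the terms are:
  ⌊325/11^1⌋ = ⌊325/11⌋ = 29
  ⌊325/11^2⌋ = ⌊325/121⌋ = 2
(the next term ⌊325/11^3⌋ = 0, terminating the sum). Summing: v_11(325!) = 29 + 2 = 31.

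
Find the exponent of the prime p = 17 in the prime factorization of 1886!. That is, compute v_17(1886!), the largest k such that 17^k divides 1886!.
v_17(1886!) = 116

Legendre's formula: v_p(n!) = Σ_{k ≥ 1} ⌊n / p^k⌋. For p = 17, n = 1886, the terms are:
  ⌊1886/17^1⌋ = ⌊1886/17⌋ = 110
  ⌊1886/17^2⌋ = ⌊1886/289⌋ = 6
(the next term ⌊1886/17^3⌋ = 0, terminating the sum). Summing: v_17(1886!) = 110 + 6 = 116.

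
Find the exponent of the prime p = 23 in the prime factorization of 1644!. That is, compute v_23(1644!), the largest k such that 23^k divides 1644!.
v_23(1644!) = 74

Legendre's formula: v_p(n!) = Σ_{k ≥ 1} ⌊n / p^k⌋. For p = 23, n = 1644, the terms are:
  ⌊1644/23^1⌋ = ⌊1644/23⌋ = 71
  ⌊1644/23^2⌋ = ⌊1644/529⌋ = 3
(the next term ⌊1644/23^3⌋ = 0, terminating the sum). Summing: v_23(1644!) = 71 + 3 = 74.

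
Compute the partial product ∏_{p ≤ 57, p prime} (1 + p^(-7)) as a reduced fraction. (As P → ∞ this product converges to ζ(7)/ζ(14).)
∏ = 309952223984670960543603211891856695601672510675385627534277668624533812457091991127236052954668734671204274242309849088/307404601692723276790274585782287621574695329443342398483341336503340384695750533342769593387518417543812906517214978125

The primes p ≤ 57 are [2, 3, 5, 7, 11, 13, 17, 19, 23, 29, 31, 37, 41, 43, 47, 53]. For each, (1 + 1/p^7) = (p^7 + 1)/p^7. Multiplying these fractions over p ∈ [2, 3, 5, 7, 11, 13, 17, 19, 23, 29, 31, 37, 41, 43, 47, 53] gives 309952223984670960543603211891856695601672510675385627534277668624533812457091991127236052954668734671204274242309849088/307404601692723276790274585782287621574695329443342398483341336503340384695750533342769593387518417543812906517214978125. (In the limit P → ∞ this tends to ζ(7)/ζ(14).)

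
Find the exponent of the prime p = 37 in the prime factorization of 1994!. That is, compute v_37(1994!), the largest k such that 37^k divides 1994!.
v_37(1994!) = 54

Legendre's formula: v_p(n!) = Σ_{k ≥ 1} ⌊n / p^k⌋. For p = 37, n = 1994, the terms are:
  ⌊1994/37^1⌋ = ⌊1994/37⌋ = 53
  ⌊1994/37^2⌋ = ⌊1994/1369⌋ = 1
(the next term ⌊1994/37^3⌋ = 0, terminating the sum). Summing: v_37(1994!) = 53 + 1 = 54.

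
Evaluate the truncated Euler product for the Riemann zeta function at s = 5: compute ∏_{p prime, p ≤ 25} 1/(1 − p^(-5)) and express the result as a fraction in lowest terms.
∏ = 582482264223124461788463317320875/561738592476112179351889397970176

The primes p ≤ 25 are [2, 3, 5, 7, 11, 13, 17, 19, 23]. For each prime, (1 − 1/p^5)^(-1) = p^5 / (p^5 − 1). The product is (1 − 1/2^5)^(-1), (1 − 1/3^5)^(-1), (1 − 1/5^5)^(-1), (1 − 1/7^5)^(-1), (1 − 1/11^5)^(-1), (1 − 1/13^5)^(-1), (1 − 1/17^5)^(-1), (1 − 1/19^5)^(-1), (1 − 1/23^5)^(-1) = ∏ p^5 / (p^5 − 1) = 582482264223124461788463317320875/561738592476112179351889397970176.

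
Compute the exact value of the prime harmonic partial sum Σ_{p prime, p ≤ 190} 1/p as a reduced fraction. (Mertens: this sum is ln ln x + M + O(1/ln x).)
Σ 1/p = 10408867916382550633331528920459565913027063402071390584941986323453055203/5397346292805549782720214077673687806275517530364350655459511599582614290

π(190) = 42, so the primes ≤ 190 are [2, 3, 5, 7, 11, 13, 17, 19, 23, 29, 31, 37, 41, 43, 47, 53, 59, 61, 67, 71, 73, 79, 83, 89, 97, 101, 103, 107, 109, 113, 127, 131, 137, 139, 149, 151, 157, 163, 167, 173, 179, 181]. Summing 1/p over these primes: 10408867916382550633331528920459565913027063402071390584941986323453055203/5397346292805549782720214077673687806275517530364350655459511599582614290 ≈ 1.9285. Mertens estimate ln ln(190) + 0.2615 ≈ 1.9192.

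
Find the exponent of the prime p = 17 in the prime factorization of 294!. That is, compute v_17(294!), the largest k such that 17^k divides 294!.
v_17(294!) = 18

Legendre's formula: v_p(n!) = Σ_{k ≥ 1} ⌊n / p^k⌋. For p = 17, n = 294, the terms are:
  ⌊294/17^1⌋ = ⌊294/17⌋ = 17
  ⌊294/17^2⌋ = ⌊294/289⌋ = 1
(the next term ⌊294/17^3⌋ = 0, terminating the sum). Summing: v_17(294!) = 17 + 1 = 18.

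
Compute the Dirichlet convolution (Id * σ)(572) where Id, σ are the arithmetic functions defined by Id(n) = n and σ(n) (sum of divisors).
(Id * σ)(572) = 10557

Divisors of 572: [1, 2, 4, 11, 13, 22, 26, 44, 52, 143, 286, 572]. For each d | 572:
  d = 1: Id(1) · σ(572/1) = 1 · 1176 = 1176
  d = 2: Id(2) · σ(572/2) = 2 · 504 = 1008
  d = 4: Id(4) · σ(572/4) = 4 · 168 = 672
  d = 11: Id(11) · σ(572/11) = 11 · 98 = 1078
  d = 13: Id(13) · σ(572/13) = 13 · 84 = 1092
  d = 22: Id(22) · σ(572/22) = 22 · 42 = 924
  d = 26: Id(26) · σ(572/26) = 26 · 36 = 936
  d = 44: Id(44) · σ(572/44) = 44 · 14 = 616
  d = 52: Id(52) · σ(572/52) = 52 · 12 = 624
  d = 143: Id(143) · σ(572/143) = 143 · 7 = 1001
  d = 286: Id(286) · σ(572/286) = 286 · 3 = 858
  d = 572: Id(572) · σ(572/572) = 572 · 1 = 572
Summing: (Id * σ)(572) = 1176 + 1008 + 672 + 1078 + 1092 + 924 + 936 + 616 + 624 + 1001 + 858 + 572 = 10557.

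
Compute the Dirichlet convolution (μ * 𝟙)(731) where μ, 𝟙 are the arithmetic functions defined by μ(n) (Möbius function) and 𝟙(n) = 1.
(μ * 𝟙)(731) = 0

Divisors of 731: [1, 17, 43, 731]. For each d | 731:
  d = 1: μ(1) · 𝟙(731/1) = 1 · 1 = 1
  d = 17: μ(17) · 𝟙(731/17) = -1 · 1 = -1
  d = 43: μ(43) · 𝟙(731/43) = -1 · 1 = -1
  d = 731: μ(731) · 𝟙(731/731) = 1 · 1 = 1
Summing: (μ * 𝟙)(731) = 1 + -1 + -1 + 1 = 0.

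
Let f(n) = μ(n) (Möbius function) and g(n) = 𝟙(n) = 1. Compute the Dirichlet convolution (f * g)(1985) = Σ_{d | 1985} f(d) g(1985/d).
(μ * 𝟙)(1985) = 0

Divisors of 1985: [1, 5, 397, 1985]. For each d | 1985:
  d = 1: μ(1) · 𝟙(1985/1) = 1 · 1 = 1
  d = 5: μ(5) · 𝟙(1985/5) = -1 · 1 = -1
  d = 397: μ(397) · 𝟙(1985/397) = -1 · 1 = -1
  d = 1985: μ(1985) · 𝟙(1985/1985) = 1 · 1 = 1
Summing: (μ * 𝟙)(1985) = 1 + -1 + -1 + 1 = 0.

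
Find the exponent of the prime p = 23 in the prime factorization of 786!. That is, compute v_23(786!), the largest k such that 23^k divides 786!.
v_23(786!) = 35

Legendre's formula: v_p(n!) = Σ_{k ≥ 1} ⌊n / p^k⌋. For p = 23, n = 786, the terms are:
  ⌊786/23^1⌋ = ⌊786/23⌋ = 34
  ⌊786/23^2⌋ = ⌊786/529⌋ = 1
(the next term ⌊786/23^3⌋ = 0, terminating the sum). Summing: v_23(786!) = 34 + 1 = 35.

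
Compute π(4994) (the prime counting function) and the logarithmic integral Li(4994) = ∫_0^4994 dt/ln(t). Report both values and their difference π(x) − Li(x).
π(4994) = 668;  Li(4994) ≈ 683.58;  π(x) − Li(x) ≈ -15.58.

Direct count of primes ≤ 4994 gives π(4994) = 668. Numerical evaluation of the logarithmic integral gives Li(4994) ≈ 683.58. The difference π(x) − Li(x) ≈ -15.58 is typically negative for small/moderate x (Li(x) overestimates), though Littlewood's theorem shows this sign changes infinitely often.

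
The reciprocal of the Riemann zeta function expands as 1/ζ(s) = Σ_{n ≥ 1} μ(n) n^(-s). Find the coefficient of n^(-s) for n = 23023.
μ(23023) = 1

Factor n = 23023 = 7 · 11 · 13 · 23. μ(n) = 0 if any exponent ≥ 2 (not squarefree); otherwise μ(n) = (−1)^{ω(n)} where ω(n) is the number of distinct prime factors. Applying: μ(23023) = 1.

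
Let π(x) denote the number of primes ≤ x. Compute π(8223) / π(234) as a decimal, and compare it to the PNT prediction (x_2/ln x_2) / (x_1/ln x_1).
π(8223)/π(234) = 1031/51 ≈ 20.2157;  PNT prediction ≈ 21.2659.

π(234) = 51 and π(8223) = 1031, so π(8223)/π(234) ≈ 20.2157. The PNT-predicted ratio is (8223/ln(8223)) / (234/ln(234)) ≈ 21.2659. The two agree to within a few percent, as expected.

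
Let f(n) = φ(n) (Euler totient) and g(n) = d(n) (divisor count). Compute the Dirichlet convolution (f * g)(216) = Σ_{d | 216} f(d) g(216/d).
(φ * d)(216) = 600

Divisors of 216: [1, 2, 3, 4, 6, 8, 9, 12, 18, 24, 27, 36, 54, 72, 108, 216]. For each d | 216:
  d = 1: φ(1) · d(216/1) = 1 · 16 = 16
  d = 2: φ(2) · d(216/2) = 1 · 12 = 12
  d = 3: φ(3) · d(216/3) = 2 · 12 = 24
  d = 4: φ(4) · d(216/4) = 2 · 8 = 16
  d = 6: φ(6) · d(216/6) = 2 · 9 = 18
  d = 8: φ(8) · d(216/8) = 4 · 4 = 16
  d = 9: φ(9) · d(216/9) = 6 · 8 = 48
  d = 12: φ(12) · d(216/12) = 4 · 6 = 24
  d = 18: φ(18) · d(216/18) = 6 · 6 = 36
  d = 24: φ(24) · d(216/24) = 8 · 3 = 24
  d = 27: φ(27) · d(216/27) = 18 · 4 = 72
  d = 36: φ(36) · d(216/36) = 12 · 4 = 48
  d = 54: φ(54) · d(216/54) = 18 · 3 = 54
  d = 72: φ(72) · d(216/72) = 24 · 2 = 48
  d = 108: φ(108) · d(216/108) = 36 · 2 = 72
  d = 216: φ(216) · d(216/216) = 72 · 1 = 72
Summing: (φ * d)(216) = 16 + 12 + 24 + 16 + 18 + 16 + 48 + 24 + 36 + 24 + 72 + 48 + 54 + 48 + 72 + 72 = 600.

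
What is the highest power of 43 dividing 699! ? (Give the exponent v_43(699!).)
v_43(699!) = 16

Legendre's formula: v_p(n!) = Σ_{k ≥ 1} ⌊n / p^k⌋. For p = 43, n = 699, the terms are:
  ⌊699/43^1⌋ = ⌊699/43⌋ = 16
(the next term ⌊699/43^2⌋ = 0, terminating the sum). Summing: v_43(699!) = 16 = 16.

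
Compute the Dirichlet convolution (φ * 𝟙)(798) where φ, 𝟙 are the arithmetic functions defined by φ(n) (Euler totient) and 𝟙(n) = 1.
(φ * 𝟙)(798) = 798

Divisors of 798: [1, 2, 3, 6, 7, 14, 19, 21, 38, 42, 57, 114, 133, 266, 399, 798]. For each d | 798:
  d = 1: φ(1) · 𝟙(798/1) = 1 · 1 = 1
  d = 2: φ(2) · 𝟙(798/2) = 1 · 1 = 1
  d = 3: φ(3) · 𝟙(798/3) = 2 · 1 = 2
  d = 6: φ(6) · 𝟙(798/6) = 2 · 1 = 2
  d = 7: φ(7) · 𝟙(798/7) = 6 · 1 = 6
  d = 14: φ(14) · 𝟙(798/14) = 6 · 1 = 6
  d = 19: φ(19) · 𝟙(798/19) = 18 · 1 = 18
  d = 21: φ(21) · 𝟙(798/21) = 12 · 1 = 12
  d = 38: φ(38) · 𝟙(798/38) = 18 · 1 = 18
  d = 42: φ(42) · 𝟙(798/42) = 12 · 1 = 12
  d = 57: φ(57) · 𝟙(798/57) = 36 · 1 = 36
  d = 114: φ(114) · 𝟙(798/114) = 36 · 1 = 36
  d = 133: φ(133) · 𝟙(798/133) = 108 · 1 = 108
  d = 266: φ(266) · 𝟙(798/266) = 108 · 1 = 108
  d = 399: φ(399) · 𝟙(798/399) = 216 · 1 = 216
  d = 798: φ(798) · 𝟙(798/798) = 216 · 1 = 216
Summing: (φ * 𝟙)(798) = 1 + 1 + 2 + 2 + 6 + 6 + 18 + 12 + 18 + 12 + 36 + 36 + 108 + 108 + 216 + 216 = 798.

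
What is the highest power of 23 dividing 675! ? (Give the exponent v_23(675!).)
v_23(675!) = 30

Legendre's formula: v_p(n!) = Σ_{k ≥ 1} ⌊n / p^k⌋. For p = 23, n = 675, the terms are:
  ⌊675/23^1⌋ = ⌊675/23⌋ = 29
  ⌊675/23^2⌋ = ⌊675/529⌋ = 1
(the next term ⌊675/23^3⌋ = 0, terminating the sum). Summing: v_23(675!) = 29 + 1 = 30.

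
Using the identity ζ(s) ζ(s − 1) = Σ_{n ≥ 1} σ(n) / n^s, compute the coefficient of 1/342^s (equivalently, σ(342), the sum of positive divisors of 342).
σ(342) = 780

In the product (Σ m^0/m^s)(Σ k / k^s) = Σ (Σ_{d | n} d) / n^s, the coefficient of 1/n^s is σ(n) = Σ_{d | n} d. For n = 342, divisors are [1, 2, 3, 6, 9, 18, 19, 38, 57, 114, 171, 342]; summing: σ(342) = 780.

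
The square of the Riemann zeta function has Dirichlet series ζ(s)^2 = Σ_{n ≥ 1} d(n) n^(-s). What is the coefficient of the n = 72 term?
d(72) = 12

ζ(s)^2 = (Σ 1/m^s)(Σ 1/k^s). The coefficient of 1/n^s in the product is the number of ordered pairs (m, k) with mk = n, which equals d(n). For n = 72, divisors are [1, 2, 3, 4, 6, 8, 9, 12, 18, 24, 36, 72], so d(72) = 12.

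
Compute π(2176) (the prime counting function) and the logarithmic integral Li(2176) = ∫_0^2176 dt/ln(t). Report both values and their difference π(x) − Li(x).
π(2176) = 326;  Li(2176) ≈ 337.84;  π(x) − Li(x) ≈ -11.84.

Direct count of primes ≤ 2176 gives π(2176) = 326. Numerical evaluation of the logarithmic integral gives Li(2176) ≈ 337.84. The difference π(x) − Li(x) ≈ -11.84 is typically negative for small/moderate x (Li(x) overestimates), though Littlewood's theorem shows this sign changes infinitely often.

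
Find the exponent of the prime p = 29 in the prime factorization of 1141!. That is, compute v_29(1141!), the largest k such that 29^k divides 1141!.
v_29(1141!) = 40

Legendre's formula: v_p(n!) = Σ_{k ≥ 1} ⌊n / p^k⌋. For p = 29, n = 1141, the terms are:
  ⌊1141/29^1⌋ = ⌊1141/29⌋ = 39
  ⌊1141/29^2⌋ = ⌊1141/841⌋ = 1
(the next term ⌊1141/29^3⌋ = 0, terminating the sum). Summing: v_29(1141!) = 39 + 1 = 40.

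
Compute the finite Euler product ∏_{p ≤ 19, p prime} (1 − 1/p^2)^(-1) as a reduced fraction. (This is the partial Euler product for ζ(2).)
∏ = 14933966047/9172942848

The primes p ≤ 19 are [2, 3, 5, 7, 11, 13, 17, 19]. For each prime, (1 − 1/p^2)^(-1) = p^2 / (p^2 − 1). The product is (1 − 1/2^2)^(-1), (1 − 1/3^2)^(-1), (1 − 1/5^2)^(-1), (1 − 1/7^2)^(-1), (1 − 1/11^2)^(-1), (1 − 1/13^2)^(-1), (1 − 1/17^2)^(-1), (1 − 1/19^2)^(-1) = ∏ p^2 / (p^2 − 1) = 14933966047/9172942848.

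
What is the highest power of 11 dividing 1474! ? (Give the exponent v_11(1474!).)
v_11(1474!) = 147

Legendre's formula: v_p(n!) = Σ_{k ≥ 1} ⌊n / p^k⌋. For p = 11, n = 1474, the terms are:
  ⌊1474/11^1⌋ = ⌊1474/11⌋ = 134
  ⌊1474/11^2⌋ = ⌊1474/121⌋ = 12
  ⌊1474/11^3⌋ = ⌊1474/1331⌋ = 1
(the next term ⌊1474/11^4⌋ = 0, terminating the sum). Summing: v_11(1474!) = 134 + 12 + 1 = 147.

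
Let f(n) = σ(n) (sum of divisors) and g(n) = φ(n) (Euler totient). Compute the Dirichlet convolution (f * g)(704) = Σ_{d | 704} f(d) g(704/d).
(σ * φ)(704) = 9856

Divisors of 704: [1, 2, 4, 8, 11, 16, 22, 32, 44, 64, 88, 176, 352, 704]. For each d | 704:
  d = 1: σ(1) · φ(704/1) = 1 · 320 = 320
  d = 2: σ(2) · φ(704/2) = 3 · 160 = 480
  d = 4: σ(4) · φ(704/4) = 7 · 80 = 560
  d = 8: σ(8) · φ(704/8) = 15 · 40 = 600
  d = 11: σ(11) · φ(704/11) = 12 · 32 = 384
  d = 16: σ(16) · φ(704/16) = 31 · 20 = 620
  d = 22: σ(22) · φ(704/22) = 36 · 16 = 576
  d = 32: σ(32) · φ(704/32) = 63 · 10 = 630
  d = 44: σ(44) · φ(704/44) = 84 · 8 = 672
  d = 64: σ(64) · φ(704/64) = 127 · 10 = 1270
  d = 88: σ(88) · φ(704/88) = 180 · 4 = 720
  d = 176: σ(176) · φ(704/176) = 372 · 2 = 744
  d = 352: σ(352) · φ(704/352) = 756 · 1 = 756
  d = 704: σ(704) · φ(704/704) = 1524 · 1 = 1524
Summing: (σ * φ)(704) = 320 + 480 + 560 + 600 + 384 + 620 + 576 + 630 + 672 + 1270 + 720 + 744 + 756 + 1524 = 9856.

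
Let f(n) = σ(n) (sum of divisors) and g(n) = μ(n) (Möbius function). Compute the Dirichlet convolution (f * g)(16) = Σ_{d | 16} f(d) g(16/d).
(σ * μ)(16) = 16

Divisors of 16: [1, 2, 4, 8, 16]. For each d | 16:
  d = 1: σ(1) · μ(16/1) = 1 · 0 = 0
  d = 2: σ(2) · μ(16/2) = 3 · 0 = 0
  d = 4: σ(4) · μ(16/4) = 7 · 0 = 0
  d = 8: σ(8) · μ(16/8) = 15 · -1 = -15
  d = 16: σ(16) · μ(16/16) = 31 · 1 = 31
Summing: (σ * μ)(16) = 0 + 0 + 0 + -15 + 31 = 16.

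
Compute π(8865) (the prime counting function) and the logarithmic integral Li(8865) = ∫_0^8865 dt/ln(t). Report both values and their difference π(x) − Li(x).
π(8865) = 1105;  Li(8865) ≈ 1122.11;  π(x) − Li(x) ≈ -17.11.

Direct count of primes ≤ 8865 gives π(8865) = 1105. Numerical evaluation of the logarithmic integral gives Li(8865) ≈ 1122.11. The difference π(x) − Li(x) ≈ -17.11 is typically negative for small/moderate x (Li(x) overestimates), though Littlewood's theorem shows this sign changes infinitely often.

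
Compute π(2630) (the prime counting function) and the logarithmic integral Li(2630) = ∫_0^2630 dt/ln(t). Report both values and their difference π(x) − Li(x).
π(2630) = 381;  Li(2630) ≈ 396.17;  π(x) − Li(x) ≈ -15.17.

Direct count of primes ≤ 2630 gives π(2630) = 381. Numerical evaluation of the logarithmic integral gives Li(2630) ≈ 396.17. The difference π(x) − Li(x) ≈ -15.17 is typically negative for small/moderate x (Li(x) overestimates), though Littlewood's theorem shows this sign changes infinitely often.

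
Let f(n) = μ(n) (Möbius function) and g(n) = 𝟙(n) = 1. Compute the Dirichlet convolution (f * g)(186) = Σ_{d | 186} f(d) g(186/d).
(μ * 𝟙)(186) = 0

Divisors of 186: [1, 2, 3, 6, 31, 62, 93, 186]. For each d | 186:
  d = 1: μ(1) · 𝟙(186/1) = 1 · 1 = 1
  d = 2: μ(2) · 𝟙(186/2) = -1 · 1 = -1
  d = 3: μ(3) · 𝟙(186/3) = -1 · 1 = -1
  d = 6: μ(6) · 𝟙(186/6) = 1 · 1 = 1
  d = 31: μ(31) · 𝟙(186/31) = -1 · 1 = -1
  d = 62: μ(62) · 𝟙(186/62) = 1 · 1 = 1
  d = 93: μ(93) · 𝟙(186/93) = 1 · 1 = 1
  d = 186: μ(186) · 𝟙(186/186) = -1 · 1 = -1
Summing: (μ * 𝟙)(186) = 1 + -1 + -1 + 1 + -1 + 1 + 1 + -1 = 0.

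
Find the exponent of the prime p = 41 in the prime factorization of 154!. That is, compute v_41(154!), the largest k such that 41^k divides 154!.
v_41(154!) = 3

Legendre's formula: v_p(n!) = Σ_{k ≥ 1} ⌊n / p^k⌋. For p = 41, n = 154, the terms are:
  ⌊154/41^1⌋ = ⌊154/41⌋ = 3
(the next term ⌊154/41^2⌋ = 0, terminating the sum). Summing: v_41(154!) = 3 = 3.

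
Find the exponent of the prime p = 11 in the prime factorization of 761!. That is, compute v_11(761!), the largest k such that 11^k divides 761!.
v_11(761!) = 75

Legendre's formula: v_p(n!) = Σ_{k ≥ 1} ⌊n / p^k⌋. For p = 11, n = 761, the terms are:
  ⌊761/11^1⌋ = ⌊761/11⌋ = 69
  ⌊761/11^2⌋ = ⌊761/121⌋ = 6
(the next term ⌊761/11^3⌋ = 0, terminating the sum). Summing: v_11(761!) = 69 + 6 = 75.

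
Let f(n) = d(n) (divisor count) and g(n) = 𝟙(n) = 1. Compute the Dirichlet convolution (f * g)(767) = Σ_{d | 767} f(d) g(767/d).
(d * 𝟙)(767) = 9

Divisors of 767: [1, 13, 59, 767]. For each d | 767:
  d = 1: d(1) · 𝟙(767/1) = 1 · 1 = 1
  d = 13: d(13) · 𝟙(767/13) = 2 · 1 = 2
  d = 59: d(59) · 𝟙(767/59) = 2 · 1 = 2
  d = 767: d(767) · 𝟙(767/767) = 4 · 1 = 4
Summing: (d * 𝟙)(767) = 1 + 2 + 2 + 4 = 9.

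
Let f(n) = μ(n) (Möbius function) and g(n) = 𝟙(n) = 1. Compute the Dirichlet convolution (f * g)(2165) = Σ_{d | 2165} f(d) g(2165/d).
(μ * 𝟙)(2165) = 0

Divisors of 2165: [1, 5, 433, 2165]. For each d | 2165:
  d = 1: μ(1) · 𝟙(2165/1) = 1 · 1 = 1
  d = 5: μ(5) · 𝟙(2165/5) = -1 · 1 = -1
  d = 433: μ(433) · 𝟙(2165/433) = -1 · 1 = -1
  d = 2165: μ(2165) · 𝟙(2165/2165) = 1 · 1 = 1
Summing: (μ * 𝟙)(2165) = 1 + -1 + -1 + 1 = 0.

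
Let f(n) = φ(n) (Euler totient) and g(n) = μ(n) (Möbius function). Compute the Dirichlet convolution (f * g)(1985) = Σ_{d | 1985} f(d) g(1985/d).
(φ * μ)(1985) = 1185

Divisors of 1985: [1, 5, 397, 1985]. For each d | 1985:
  d = 1: φ(1) · μ(1985/1) = 1 · 1 = 1
  d = 5: φ(5) · μ(1985/5) = 4 · -1 = -4
  d = 397: φ(397) · μ(1985/397) = 396 · -1 = -396
  d = 1985: φ(1985) · μ(1985/1985) = 1584 · 1 = 1584
Summing: (φ * μ)(1985) = 1 + -4 + -396 + 1584 = 1185.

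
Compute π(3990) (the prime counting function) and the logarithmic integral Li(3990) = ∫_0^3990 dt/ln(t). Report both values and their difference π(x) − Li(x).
π(3990) = 550;  Li(3990) ≈ 564.16;  π(x) − Li(x) ≈ -14.16.

Direct count of primes ≤ 3990 gives π(3990) = 550. Numerical evaluation of the logarithmic integral gives Li(3990) ≈ 564.16. The difference π(x) − Li(x) ≈ -14.16 is typically negative for small/moderate x (Li(x) overestimates), though Littlewood's theorem shows this sign changes infinitely often.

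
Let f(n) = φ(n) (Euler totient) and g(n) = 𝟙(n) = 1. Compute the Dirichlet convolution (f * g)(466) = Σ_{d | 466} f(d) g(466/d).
(φ * 𝟙)(466) = 466

Divisors of 466: [1, 2, 233, 466]. For each d | 466:
  d = 1: φ(1) · 𝟙(466/1) = 1 · 1 = 1
  d = 2: φ(2) · 𝟙(466/2) = 1 · 1 = 1
  d = 233: φ(233) · 𝟙(466/233) = 232 · 1 = 232
  d = 466: φ(466) · 𝟙(466/466) = 232 · 1 = 232
Summing: (φ * 𝟙)(466) = 1 + 1 + 232 + 232 = 466.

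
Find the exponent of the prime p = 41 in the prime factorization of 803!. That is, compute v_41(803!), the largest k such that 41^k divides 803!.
v_41(803!) = 19

Legendre's formula: v_p(n!) = Σ_{k ≥ 1} ⌊n / p^k⌋. For p = 41, n = 803, the terms are:
  ⌊803/41^1⌋ = ⌊803/41⌋ = 19
(the next term ⌊803/41^2⌋ = 0, terminating the sum). Summing: v_41(803!) = 19 = 19.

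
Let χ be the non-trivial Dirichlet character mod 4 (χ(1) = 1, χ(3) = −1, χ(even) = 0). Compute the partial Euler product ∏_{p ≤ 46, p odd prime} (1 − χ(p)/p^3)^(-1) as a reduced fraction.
∏ = 53382899586415799670070183783895/55093305095879233542015487574016

The odd primes p ≤ 46 are [3, 5, 7, 11, 13, 17, 19, 23, 29, 31, 37, 41, 43]. For each, χ(p) = 1 if p ≡ 1 mod 4, χ(p) = −1 if p ≡ 3 mod 4. Taking (1 − χ(p)/p^3)^(-1) = p^3/(p^3 − χ(p)): (1 − (-1)/3^3)^(-1) · (1 − (1)/5^3)^(-1) · (1 − (-1)/7^3)^(-1) · (1 − (-1)/11^3)^(-1) · (1 − (1)/13^3)^(-1) · (1 − (1)/17^3)^(-1) · (1 − (-1)/19^3)^(-1) · (1 − (-1)/23^3)^(-1) · (1 − (1)/29^3)^(-1) · (1 − (-1)/31^3)^(-1) · (1 − (1)/37^3)^(-1) · (1 − (1)/41^3)^(-1) · (1 − (-1)/43^3)^(-1) = 53382899586415799670070183783895/55093305095879233542015487574016.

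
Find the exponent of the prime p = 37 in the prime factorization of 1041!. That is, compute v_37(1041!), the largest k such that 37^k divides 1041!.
v_37(1041!) = 28

Legendre's formula: v_p(n!) = Σ_{k ≥ 1} ⌊n / p^k⌋. For p = 37, n = 1041, the terms are:
  ⌊1041/37^1⌋ = ⌊1041/37⌋ = 28
(the next term ⌊1041/37^2⌋ = 0, terminating the sum). Summing: v_37(1041!) = 28 = 28.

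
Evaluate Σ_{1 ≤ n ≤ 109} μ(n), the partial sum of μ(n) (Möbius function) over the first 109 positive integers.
Σ_{n ≤ 109} μ(n) = -4

Compute μ(n) for each 1 ≤ n ≤ 109: μ(1) = 1, μ(2) = -1, μ(3) = -1, μ(4) = 0, μ(5) = -1, μ(6) = 1, μ(7) = -1, μ(8) = 0, μ(9) = 0, μ(10) = 1, μ(11) = -1, μ(12) = 0, μ(13) = -1, μ(14) = 1, μ(15) = 1, μ(16) = 0, μ(17) = -1, μ(18) = 0, μ(19) = -1, μ(20) = 0, μ(21) = 1, μ(22) = 1, μ(23) = -1, μ(24) = 0, μ(25) = 0, μ(26) = 1, μ(27) = 0, μ(28) = 0, μ(29) = -1, μ(30) = -1, μ(31) = -1, μ(32) = 0, μ(33) = 1, μ(34) = 1, μ(35) = 1, μ(36) = 0, μ(37) = -1, μ(38) = 1, μ(39) = 1, μ(40) = 0, μ(41) = -1, μ(42) = -1, μ(43) = -1, μ(44) = 0, μ(45) = 0, μ(46) = 1, μ(47) = -1, μ(48) = 0, μ(49) = 0, μ(50) = 0, μ(51) = 1, μ(52) = 0, μ(53) = -1, μ(54) = 0, μ(55) = 1, μ(56) = 0, μ(57) = 1, μ(58) = 1, μ(59) = -1, μ(60) = 0, μ(61) = -1, μ(62) = 1, μ(63) = 0, μ(64) = 0, μ(65) = 1, μ(66) = -1, μ(67) = -1, μ(68) = 0, μ(69) = 1, μ(70) = -1, μ(71) = -1, μ(72) = 0, μ(73) = -1, μ(74) = 1, μ(75) = 0, μ(76) = 0, μ(77) = 1, μ(78) = -1, μ(79) = -1, μ(80) = 0, μ(81) = 0, μ(82) = 1, μ(83) = -1, μ(84) = 0, μ(85) = 1, μ(86) = 1, μ(87) = 1, μ(88) = 0, μ(89) = -1, μ(90) = 0, μ(91) = 1, μ(92) = 0, μ(93) = 1, μ(94) = 1, μ(95) = 1, μ(96) = 0, μ(97) = -1, μ(98) = 0, μ(99) = 0, μ(100) = 0, μ(101) = -1, μ(102) = -1, μ(103) = -1, μ(104) = 0, μ(105) = -1, μ(106) = 1, μ(107) = -1, μ(108) = 0, μ(109) = -1. Summing all 109 values: -4. (Mertens function M(x) = Σ_{n ≤ x} μ(n); on average M(x) should be small (PNT ⟺ M(x) = o(x)).)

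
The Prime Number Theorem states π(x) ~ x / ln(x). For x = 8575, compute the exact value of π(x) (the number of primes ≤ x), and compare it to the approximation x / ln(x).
π(8575) = 1068;  x/ln(x) ≈ 946.82;  relative error ≈ 11.35%.

Directly count primes up to 8575: π(8575) = 1068. The PNT approximation gives 8575/ln(8575) ≈ 8575/9.05661 ≈ 946.82. Relative error (π(x) − x/ln(x)) / π(x) ≈ 11.35%; the approximation is known to undercount slightly (Li(x) is a better estimate).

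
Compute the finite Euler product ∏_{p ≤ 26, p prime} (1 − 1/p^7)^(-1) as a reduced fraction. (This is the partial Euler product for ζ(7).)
∏ = 48232764637425582400715871008195503014129789903328125/47833390398549347808770198286798982719063238904795968

The primes p ≤ 26 are [2, 3, 5, 7, 11, 13, 17, 19, 23]. For each prime, (1 − 1/p^7)^(-1) = p^7 / (p^7 − 1). The product is (1 − 1/2^7)^(-1), (1 − 1/3^7)^(-1), (1 − 1/5^7)^(-1), (1 − 1/7^7)^(-1), (1 − 1/11^7)^(-1), (1 − 1/13^7)^(-1), (1 − 1/17^7)^(-1), (1 − 1/19^7)^(-1), (1 − 1/23^7)^(-1) = ∏ p^7 / (p^7 − 1) = 48232764637425582400715871008195503014129789903328125/47833390398549347808770198286798982719063238904795968.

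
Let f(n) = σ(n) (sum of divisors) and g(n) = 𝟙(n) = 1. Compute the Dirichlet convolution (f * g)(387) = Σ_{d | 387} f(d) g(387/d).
(σ * 𝟙)(387) = 810

Divisors of 387: [1, 3, 9, 43, 129, 387]. For each d | 387:
  d = 1: σ(1) · 𝟙(387/1) = 1 · 1 = 1
  d = 3: σ(3) · 𝟙(387/3) = 4 · 1 = 4
  d = 9: σ(9) · 𝟙(387/9) = 13 · 1 = 13
  d = 43: σ(43) · 𝟙(387/43) = 44 · 1 = 44
  d = 129: σ(129) · 𝟙(387/129) = 176 · 1 = 176
  d = 387: σ(387) · 𝟙(387/387) = 572 · 1 = 572
Summing: (σ * 𝟙)(387) = 1 + 4 + 13 + 44 + 176 + 572 = 810.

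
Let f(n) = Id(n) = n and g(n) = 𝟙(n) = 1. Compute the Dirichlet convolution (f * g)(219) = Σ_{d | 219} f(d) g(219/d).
(Id * 𝟙)(219) = 296

Divisors of 219: [1, 3, 73, 219]. For each d | 219:
  d = 1: Id(1) · 𝟙(219/1) = 1 · 1 = 1
  d = 3: Id(3) · 𝟙(219/3) = 3 · 1 = 3
  d = 73: Id(73) · 𝟙(219/73) = 73 · 1 = 73
  d = 219: Id(219) · 𝟙(219/219) = 219 · 1 = 219
Summing: (Id * 𝟙)(219) = 1 + 3 + 73 + 219 = 296.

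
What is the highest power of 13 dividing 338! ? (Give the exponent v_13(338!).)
v_13(338!) = 28

Legendre's formula: v_p(n!) = Σ_{k ≥ 1} ⌊n / p^k⌋. For p = 13, n = 338, the terms are:
  ⌊338/13^1⌋ = ⌊338/13⌋ = 26
  ⌊338/13^2⌋ = ⌊338/169⌋ = 2
(the next term ⌊338/13^3⌋ = 0, terminating the sum). Summing: v_13(338!) = 26 + 2 = 28.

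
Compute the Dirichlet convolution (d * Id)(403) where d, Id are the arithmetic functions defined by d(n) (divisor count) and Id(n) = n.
(d * Id)(403) = 495

Divisors of 403: [1, 13, 31, 403]. For each d | 403:
  d = 1: d(1) · Id(403/1) = 1 · 403 = 403
  d = 13: d(13) · Id(403/13) = 2 · 31 = 62
  d = 31: d(31) · Id(403/31) = 2 · 13 = 26
  d = 403: d(403) · Id(403/403) = 4 · 1 = 4
Summing: (d * Id)(403) = 403 + 62 + 26 + 4 = 495.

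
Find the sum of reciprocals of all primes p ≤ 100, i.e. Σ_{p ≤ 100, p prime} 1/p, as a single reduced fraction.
Σ 1/p = 4156517583588203716343221884611037839/2305567963945518424753102147331756070

π(100) = 25, so the primes ≤ 100 are [2, 3, 5, 7, 11, 13, 17, 19, 23, 29, 31, 37, 41, 43, 47, 53, 59, 61, 67, 71, 73, 79, 83, 89, 97]. Summing 1/p over these primes: 4156517583588203716343221884611037839/2305567963945518424753102147331756070 ≈ 1.8028. Mertens estimate ln ln(100) + 0.2615 ≈ 1.7887.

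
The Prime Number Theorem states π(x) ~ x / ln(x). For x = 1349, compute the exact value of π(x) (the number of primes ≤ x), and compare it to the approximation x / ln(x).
π(1349) = 217;  x/ln(x) ≈ 187.18;  relative error ≈ 13.74%.

Directly count primes up to 1349: π(1349) = 217. The PNT approximation gives 1349/ln(1349) ≈ 1349/7.20712 ≈ 187.18. Relative error (π(x) − x/ln(x)) / π(x) ≈ 13.74%; the approximation is known to undercount slightly (Li(x) is a better estimate).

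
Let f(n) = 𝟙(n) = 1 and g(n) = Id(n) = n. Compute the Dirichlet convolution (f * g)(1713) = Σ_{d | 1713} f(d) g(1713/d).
(𝟙 * Id)(1713) = 2288

Divisors of 1713: [1, 3, 571, 1713]. For each d | 1713:
  d = 1: 𝟙(1) · Id(1713/1) = 1 · 1713 = 1713
  d = 3: 𝟙(3) · Id(1713/3) = 1 · 571 = 571
  d = 571: 𝟙(571) · Id(1713/571) = 1 · 3 = 3
  d = 1713: 𝟙(1713) · Id(1713/1713) = 1 · 1 = 1
Summing: (𝟙 * Id)(1713) = 1713 + 571 + 3 + 1 = 2288.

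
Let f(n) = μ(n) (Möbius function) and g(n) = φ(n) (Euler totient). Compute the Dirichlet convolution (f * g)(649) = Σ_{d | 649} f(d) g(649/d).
(μ * φ)(649) = 513

Divisors of 649: [1, 11, 59, 649]. For each d | 649:
  d = 1: μ(1) · φ(649/1) = 1 · 580 = 580
  d = 11: μ(11) · φ(649/11) = -1 · 58 = -58
  d = 59: μ(59) · φ(649/59) = -1 · 10 = -10
  d = 649: μ(649) · φ(649/649) = 1 · 1 = 1
Summing: (μ * φ)(649) = 580 + -58 + -10 + 1 = 513.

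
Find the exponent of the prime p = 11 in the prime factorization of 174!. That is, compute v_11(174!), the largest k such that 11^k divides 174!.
v_11(174!) = 16

Legendre's formula: v_p(n!) = Σ_{k ≥ 1} ⌊n / p^k⌋. For p = 11, n = 174, the terms are:
  ⌊174/11^1⌋ = ⌊174/11⌋ = 15
  ⌊174/11^2⌋ = ⌊174/121⌋ = 1
(the next term ⌊174/11^3⌋ = 0, terminating the sum). Summing: v_11(174!) = 15 + 1 = 16.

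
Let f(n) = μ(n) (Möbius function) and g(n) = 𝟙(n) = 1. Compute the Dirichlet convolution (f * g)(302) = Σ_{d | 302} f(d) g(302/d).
(μ * 𝟙)(302) = 0

Divisors of 302: [1, 2, 151, 302]. For each d | 302:
  d = 1: μ(1) · 𝟙(302/1) = 1 · 1 = 1
  d = 2: μ(2) · 𝟙(302/2) = -1 · 1 = -1
  d = 151: μ(151) · 𝟙(302/151) = -1 · 1 = -1
  d = 302: μ(302) · 𝟙(302/302) = 1 · 1 = 1
Summing: (μ * 𝟙)(302) = 1 + -1 + -1 + 1 = 0.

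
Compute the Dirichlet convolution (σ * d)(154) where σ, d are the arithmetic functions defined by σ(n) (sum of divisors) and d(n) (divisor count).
(σ * d)(154) = 700

Divisors of 154: [1, 2, 7, 11, 14, 22, 77, 154]. For each d | 154:
  d = 1: σ(1) · d(154/1) = 1 · 8 = 8
  d = 2: σ(2) · d(154/2) = 3 · 4 = 12
  d = 7: σ(7) · d(154/7) = 8 · 4 = 32
  d = 11: σ(11) · d(154/11) = 12 · 4 = 48
  d = 14: σ(14) · d(154/14) = 24 · 2 = 48
  d = 22: σ(22) · d(154/22) = 36 · 2 = 72
  d = 77: σ(77) · d(154/77) = 96 · 2 = 192
  d = 154: σ(154) · d(154/154) = 288 · 1 = 288
Summing: (σ * d)(154) = 8 + 12 + 32 + 48 + 48 + 72 + 192 + 288 = 700.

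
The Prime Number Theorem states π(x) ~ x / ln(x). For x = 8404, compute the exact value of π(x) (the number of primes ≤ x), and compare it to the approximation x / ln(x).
π(8404) = 1051;  x/ln(x) ≈ 930.01;  relative error ≈ 11.51%.

Directly count primes up to 8404: π(8404) = 1051. The PNT approximation gives 8404/ln(8404) ≈ 8404/9.03646 ≈ 930.01. Relative error (π(x) − x/ln(x)) / π(x) ≈ 11.51%; the approximation is known to undercount slightly (Li(x) is a better estimate).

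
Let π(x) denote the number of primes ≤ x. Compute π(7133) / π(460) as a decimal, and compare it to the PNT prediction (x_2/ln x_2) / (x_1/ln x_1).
π(7133)/π(460) = 914/88 ≈ 10.3864;  PNT prediction ≈ 10.7156.

π(460) = 88 and π(7133) = 914, so π(7133)/π(460) ≈ 10.3864. The PNT-predicted ratio is (7133/ln(7133)) / (460/ln(460)) ≈ 10.7156. The two agree to within a few percent, as expected.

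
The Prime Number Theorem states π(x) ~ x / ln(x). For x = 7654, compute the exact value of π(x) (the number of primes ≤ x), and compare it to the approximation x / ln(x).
π(7654) = 971;  x/ln(x) ≈ 855.87;  relative error ≈ 11.86%.

Directly count primes up to 7654: π(7654) = 971. The PNT approximation gives 7654/ln(7654) ≈ 7654/8.94298 ≈ 855.87. Relative error (π(x) − x/ln(x)) / π(x) ≈ 11.86%; the approximation is known to undercount slightly (Li(x) is a better estimate).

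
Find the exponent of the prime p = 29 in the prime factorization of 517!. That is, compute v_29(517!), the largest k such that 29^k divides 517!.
v_29(517!) = 17

Legendre's formula: v_p(n!) = Σ_{k ≥ 1} ⌊n / p^k⌋. For p = 29, n = 517, the terms are:
  ⌊517/29^1⌋ = ⌊517/29⌋ = 17
(the next term ⌊517/29^2⌋ = 0, terminating the sum). Summing: v_29(517!) = 17 = 17.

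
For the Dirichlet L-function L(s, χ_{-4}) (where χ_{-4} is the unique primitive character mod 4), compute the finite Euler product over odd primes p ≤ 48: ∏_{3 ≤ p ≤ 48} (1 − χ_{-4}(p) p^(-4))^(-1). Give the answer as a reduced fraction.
∏ = 424022009220093808147330044599350686845258380222853/428762185161728930691534489551822091105495385374720

The odd primes p ≤ 48 are [3, 5, 7, 11, 13, 17, 19, 23, 29, 31, 37, 41, 43, 47]. For each, χ(p) = 1 if p ≡ 1 mod 4, χ(p) = −1 if p ≡ 3 mod 4. Taking (1 − χ(p)/p^4)^(-1) = p^4/(p^4 − χ(p)): (1 − (-1)/3^4)^(-1) · (1 − (1)/5^4)^(-1) · (1 − (-1)/7^4)^(-1) · (1 − (-1)/11^4)^(-1) · (1 − (1)/13^4)^(-1) · (1 − (1)/17^4)^(-1) · (1 − (-1)/19^4)^(-1) · (1 − (-1)/23^4)^(-1) · (1 − (1)/29^4)^(-1) · (1 − (-1)/31^4)^(-1) · (1 − (1)/37^4)^(-1) · (1 − (1)/41^4)^(-1) · (1 − (-1)/43^4)^(-1) · (1 − (-1)/47^4)^(-1) = 424022009220093808147330044599350686845258380222853/428762185161728930691534489551822091105495385374720.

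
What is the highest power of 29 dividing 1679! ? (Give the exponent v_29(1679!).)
v_29(1679!) = 58

Legendre's formula: v_p(n!) = Σ_{k ≥ 1} ⌊n / p^k⌋. For p = 29, n = 1679, the terms are:
  ⌊1679/29^1⌋ = ⌊1679/29⌋ = 57
  ⌊1679/29^2⌋ = ⌊1679/841⌋ = 1
(the next term ⌊1679/29^3⌋ = 0, terminating the sum). Summing: v_29(1679!) = 57 + 1 = 58.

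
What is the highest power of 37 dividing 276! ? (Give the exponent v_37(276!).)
v_37(276!) = 7

Legendre's formula: v_p(n!) = Σ_{k ≥ 1} ⌊n / p^k⌋. For p = 37, n = 276, the terms are:
  ⌊276/37^1⌋ = ⌊276/37⌋ = 7
(the next term ⌊276/37^2⌋ = 0, terminating the sum). Summing: v_37(276!) = 7 = 7.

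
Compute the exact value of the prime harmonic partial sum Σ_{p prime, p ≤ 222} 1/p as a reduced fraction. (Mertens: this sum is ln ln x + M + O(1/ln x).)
Σ 1/p = 3215488142498485484492183158345029261034221047849345857469577412562094716564064084247/1645783550795210387735581011435590727981167322669649249414629852197255934130751870910

π(222) = 47, so the primes ≤ 222 are [2, 3, 5, 7, 11, 13, 17, 19, 23, 29, 31, 37, 41, 43, 47, 53, 59, 61, 67, 71, 73, 79, 83, 89, 97, 101, 103, 107, 109, 113, 127, 131, 137, 139, 149, 151, 157, 163, 167, 173, 179, 181, 191, 193, 197, 199, 211]. Summing 1/p over these primes: 3215488142498485484492183158345029261034221047849345857469577412562094716564064084247/1645783550795210387735581011435590727981167322669649249414629852197255934130751870910 ≈ 1.9538. Mertens estimate ln ln(222) + 0.2615 ≈ 1.9484.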